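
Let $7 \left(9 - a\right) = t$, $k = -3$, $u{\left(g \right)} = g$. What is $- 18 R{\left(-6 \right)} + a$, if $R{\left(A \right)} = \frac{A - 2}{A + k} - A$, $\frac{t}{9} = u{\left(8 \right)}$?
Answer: $- \frac{877}{7} \approx -125.29$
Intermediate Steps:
$t = 72$ ($t = 9 \cdot 8 = 72$)
$a = - \frac{9}{7}$ ($a = 9 - \frac{72}{7} = - \frac{9}{7} \approx -1.2857$)
$R{\left(A \right)} = - A + \frac{-2 + A}{-3 + A}$ ($R{\left(A \right)} = \frac{A - 2}{A - 3} - A = \frac{-2 + A}{-3 + A} - A = - A + \frac{-2 + A}{-3 + A}$)
$- 18 R{\left(-6 \right)} + a = - 18 \frac{-2 - \left(-6\right)^{2} + 4 \left(-6\right)}{-3 - 6} - \frac{9}{7} = - 18 \frac{-2 - 36 - 24}{-9} - \frac{9}{7} = - 18 \left(- \frac{-2 - 36 - 24}{9}\right) - \frac{9}{7} = - 18 \left(\left(- \frac{1}{9}\right) \left(-62\right)\right) - \frac{9}{7} = \left(-18\right) \frac{62}{9} - \frac{9}{7} = -124 - \frac{9}{7} = - \frac{877}{7}$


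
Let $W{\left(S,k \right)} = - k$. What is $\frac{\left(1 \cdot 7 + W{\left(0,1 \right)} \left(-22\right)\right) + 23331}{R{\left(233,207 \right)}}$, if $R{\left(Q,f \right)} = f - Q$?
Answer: $- \frac{11680}{13} \approx -898.46$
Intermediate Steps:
$\frac{\left(1 \cdot 7 + W{\left(0,1 \right)} \left(-22\right)\right) + 23331}{R{\left(233,207 \right)}} = \frac{\left(1 \cdot 7 + \left(-1\right) 1 \left(-22\right)\right) + 23331}{207 - 233} = \frac{\left(7 - -22\right) + 23331}{207 - 233} = \frac{\left(7 + 22\right) + 23331}{-26} = \left(29 + 23331\right) \left(- \frac{1}{26}\right) = 23360 \left(- \frac{1}{26}\right) = - \frac{11680}{13}$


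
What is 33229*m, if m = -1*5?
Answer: -166145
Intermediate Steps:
m = -5
33229*m = 33229*(-5) = -166145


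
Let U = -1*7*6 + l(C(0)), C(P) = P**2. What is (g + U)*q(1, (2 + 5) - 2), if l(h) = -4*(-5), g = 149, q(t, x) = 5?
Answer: 635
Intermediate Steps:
l(h) = 20
U = -22 (U = -1*7*6 + 20 = -7*6 + 20 = -42 + 20 = -22)
(g + U)*q(1, (2 + 5) - 2) = (149 - 22)*5 = 127*5 = 635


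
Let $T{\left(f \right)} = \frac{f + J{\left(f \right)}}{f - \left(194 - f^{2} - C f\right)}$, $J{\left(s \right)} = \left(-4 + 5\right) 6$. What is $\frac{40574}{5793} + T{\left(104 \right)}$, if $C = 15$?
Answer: $\frac{249564697}{35586399} \approx 7.0129$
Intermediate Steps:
$J{\left(s \right)} = 6$ ($J{\left(s \right)} = 1 \cdot 6 = 6$)
$T{\left(f \right)} = \frac{6 + f}{-194 + f^{2} + 16 f}$ ($T{\left(f \right)} = \frac{f + 6}{f - \left(194 - f^{2} - 15 f\right)} = \frac{6 + f}{f + \left(-194 + f^{2} + 15 f\right)} = \frac{6 + f}{-194 + f^{2} + 16 f}$)
$\frac{40574}{5793} + T{\left(104 \right)} = \frac{40574}{5793} + \frac{6 + 104}{-194 + 104^{2} + 16 \cdot 104} = 40574 \cdot \frac{1}{5793} + \frac{1}{-194 + 10816 + 1664} \cdot 110 = \frac{40574}{5793} + \frac{1}{12286} \cdot 110 = \frac{40574}{5793} + \frac{55}{6143} = \frac{249564697}{35586399}$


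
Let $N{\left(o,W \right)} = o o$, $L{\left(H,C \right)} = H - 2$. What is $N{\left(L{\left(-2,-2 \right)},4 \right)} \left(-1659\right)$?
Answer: $-26544$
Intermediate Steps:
$L{\left(H,C \right)} = -2 + H$
$N{\left(o,W \right)} = o^{2}$
$N{\left(L{\left(-2,-2 \right)},4 \right)} \left(-1659\right) = \left(-2 - 2\right)^{2} \left(-1659\right) = \left(-4\right)^{2} \left(-1659\right) = 16 \left(-1659\right) = -26544$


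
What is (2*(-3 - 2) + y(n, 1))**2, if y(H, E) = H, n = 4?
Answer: 36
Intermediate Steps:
(2*(-3 - 2) + y(n, 1))**2 = (2*(-3 - 2) + 4)**2 = (2*(-5) + 4)**2 = (-10 + 4)**2 = (-6)**2 = 36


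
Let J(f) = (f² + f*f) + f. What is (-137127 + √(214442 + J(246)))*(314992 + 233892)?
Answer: -75266816268 + 1097768*√83930 ≈ -7.4949e+10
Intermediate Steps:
J(f) = f + 2*f² (J(f) = (f² + f²) + f = 2*f² + f = f + 2*f²)
(-137127 + √(214442 + J(246)))*(314992 + 233892) = (-137127 + √(214442 + 246*(1 + 2*246)))*(314992 + 233892) = (-137127 + √(214442 + 246*(1 + 492)))*548884 = (-137127 + √(214442 + 246*493))*548884 = (-137127 + √(214442 + 121278))*548884 = (-137127 + √335720)*548884 = (-137127 + 2*√83930)*548884 = -75266816268 + 1097768*√83930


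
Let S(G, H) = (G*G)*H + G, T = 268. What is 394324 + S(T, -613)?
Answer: -43633520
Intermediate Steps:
S(G, H) = G + H*G² (S(G, H) = G²*H + G = H*G² + G = G + H*G²)
394324 + S(T, -613) = 394324 + 268*(1 + 268*(-613)) = 394324 + 268*(1 - 164284) = 394324 + 268*(-164283) = 394324 - 44027844 = -43633520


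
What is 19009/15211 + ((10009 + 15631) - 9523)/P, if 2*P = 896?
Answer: 36238817/973504 ≈ 37.225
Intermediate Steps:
P = 448 (P = (1/2)*896 = 448)
19009/15211 + ((10009 + 15631) - 9523)/P = 19009/15211 + ((10009 + 15631) - 9523)/448 = 19009*(1/15211) + (25640 - 9523)*(1/448) = 19009/15211 + 16117*(1/448) = 19009/15211 + 16117/448 = 36238817/973504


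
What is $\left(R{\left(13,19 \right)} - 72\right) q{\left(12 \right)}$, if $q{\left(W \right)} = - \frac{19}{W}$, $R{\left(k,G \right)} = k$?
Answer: $\frac{1121}{12} \approx 93.417$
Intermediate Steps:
$\left(R{\left(13,19 \right)} - 72\right) q{\left(12 \right)} = \left(13 - 72\right) \left(- \frac{19}{12}\right) = - 59 \left(\left(-19\right) \frac{1}{12}\right) = \left(-59\right) \left(- \frac{19}{12}\right) = \frac{1121}{12}$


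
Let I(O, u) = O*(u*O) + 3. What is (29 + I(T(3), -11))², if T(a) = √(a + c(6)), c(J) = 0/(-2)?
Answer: 1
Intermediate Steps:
c(J) = 0 (c(J) = 0*(-½) = 0)
T(a) = √a (T(a) = √(a + 0) = √a)
I(O, u) = 3 + u*O² (I(O, u) = O*(O*u) + 3 = u*O² + 3 = 3 + u*O²)
(29 + I(T(3), -11))² = (29 + (3 - 11*(√3)²))² = (29 + (3 - 11*3))² = (29 + (3 - 33))² = (29 - 30)² = (-1)² = 1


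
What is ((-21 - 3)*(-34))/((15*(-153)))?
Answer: -16/45 ≈ -0.35556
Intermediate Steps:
((-21 - 3)*(-34))/((15*(-153))) = -24*(-34)/(-2295) = 816*(-1/2295) = -16/45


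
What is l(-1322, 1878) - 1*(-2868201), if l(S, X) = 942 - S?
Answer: 2870465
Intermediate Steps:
l(-1322, 1878) - 1*(-2868201) = (942 - 1*(-1322)) - 1*(-2868201) = (942 + 1322) + 2868201 = 2264 + 2868201 = 2870465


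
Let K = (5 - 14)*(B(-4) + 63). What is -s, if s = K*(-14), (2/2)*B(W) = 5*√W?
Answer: -7938 - 1260*I ≈ -7938.0 - 1260.0*I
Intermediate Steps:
B(W) = 5*√W
K = -567 - 90*I (K = (5 - 14)*(5*√(-4) + 63) = -9*(5*(2*I) + 63) = -9*(10*I + 63) = -9*(63 + 10*I) = -567 - 90*I ≈ -567.0 - 90.0*I)
s = 7938 + 1260*I (s = (-567 - 90*I)*(-14) = 7938 + 1260*I ≈ 7938.0 + 1260.0*I)
-s = -(7938 + 1260*I) = -7938 - 1260*I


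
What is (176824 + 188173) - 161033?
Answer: 203964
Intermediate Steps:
(176824 + 188173) - 161033 = 364997 - 161033 = 203964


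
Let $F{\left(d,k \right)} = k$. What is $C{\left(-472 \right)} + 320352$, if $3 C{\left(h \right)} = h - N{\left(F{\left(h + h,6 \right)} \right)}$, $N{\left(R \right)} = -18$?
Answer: $\frac{960602}{3} \approx 3.202 \cdot 10^{5}$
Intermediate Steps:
$C{\left(h \right)} = 6 + \frac{h}{3}$ ($C{\left(h \right)} = \frac{h - -18}{3} = \frac{h + 18}{3} = \frac{18 + h}{3} = 6 + \frac{h}{3}$)
$C{\left(-472 \right)} + 320352 = \left(6 + \frac{1}{3} \left(-472\right)\right) + 320352 = \left(6 - \frac{472}{3}\right) + 320352 = - \frac{454}{3} + 320352 = \frac{960602}{3}$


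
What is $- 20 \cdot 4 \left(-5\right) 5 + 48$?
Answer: $2048$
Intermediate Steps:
$- 20 \cdot 4 \left(-5\right) 5 + 48 = - 20 \left(\left(-20\right) 5\right) + 48 = \left(-20\right) \left(-100\right) + 48 = 2000 + 48 = 2048$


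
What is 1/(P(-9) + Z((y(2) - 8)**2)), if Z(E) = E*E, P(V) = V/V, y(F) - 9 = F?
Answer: 1/82 ≈ 0.012195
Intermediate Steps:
y(F) = 9 + F
P(V) = 1
Z(E) = E**2
1/(P(-9) + Z((y(2) - 8)**2)) = 1/(1 + (((9 + 2) - 8)**2)**2) = 1/(1 + ((11 - 8)**2)**2) = 1/(1 + (3**2)**2) = 1/(1 + 9**2) = 1/(1 + 81) = 1/82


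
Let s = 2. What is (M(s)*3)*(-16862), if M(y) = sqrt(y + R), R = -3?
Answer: -50586*I ≈ -50586.0*I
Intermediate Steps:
M(y) = sqrt(-3 + y) (M(y) = sqrt(y - 3) = sqrt(-3 + y))
(M(s)*3)*(-16862) = (sqrt(-3 + 2)*3)*(-16862) = (sqrt(-1)*3)*(-16862) = (I*3)*(-16862) = (3*I)*(-16862) = -50586*I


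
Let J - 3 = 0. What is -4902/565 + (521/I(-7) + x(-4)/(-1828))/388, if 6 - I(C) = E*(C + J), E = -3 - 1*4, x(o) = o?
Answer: -19256979079/2204037880 ≈ -8.7371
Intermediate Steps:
J = 3 (J = 3 + 0 = 3)
E = -7 (E = -3 - 4 = -7)
I(C) = 27 + 7*C (I(C) = 6 - (-7)*(C + 3) = 6 - (-7)*(3 + C) = 6 - (-21 - 7*C) = 6 + (21 + 7*C) = 27 + 7*C)
-4902/565 + (521/I(-7) + x(-4)/(-1828))/388 = -4902/565 + (521/(27 + 7*(-7)) - 4/(-1828))/388 = -4902*1/565 + (521/(27 - 49) - 4*(-1/1828))*(1/388) = -4902/565 + (521/(-22) + 1/457)*(1/388) = -4902/565 + (521*(-1/22) + 1/457)*(1/388) = -4902/565 + (-521/22 + 1/457)*(1/388) = -4902/565 - 238075/10054*1/388 = -4902/565 - 238075/3900952 = -19256979079/2204037880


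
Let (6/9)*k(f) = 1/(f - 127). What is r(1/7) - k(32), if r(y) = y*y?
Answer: 337/9310 ≈ 0.036198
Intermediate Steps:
k(f) = 3/(2*(-127 + f)) (k(f) = 3/(2*(f - 127)) = 3/(2*(-127 + f)))
r(y) = y²
r(1/7) - k(32) = (1/7)² - 3/(2*(-127 + 32)) = (⅐)² - 3/(2*(-95)) = 1/49 - 3*(-1)/(2*95) = 1/49 - 1*(-3/190) = 1/49 + 3/190 = 337/9310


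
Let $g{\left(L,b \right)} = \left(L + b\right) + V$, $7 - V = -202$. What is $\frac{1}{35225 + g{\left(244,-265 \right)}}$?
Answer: $\frac{1}{35413} \approx 2.8238 \cdot 10^{-5}$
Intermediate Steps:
$V = 209$ ($V = 7 - -202 = 7 + 202 = 209$)
$g{\left(L,b \right)} = 209 + L + b$ ($g{\left(L,b \right)} = \left(L + b\right) + 209 = 209 + L + b$)
$\frac{1}{35225 + g{\left(244,-265 \right)}} = \frac{1}{35225 + \left(209 + 244 - 265\right)} = \frac{1}{35225 + 188} = \frac{1}{35413}$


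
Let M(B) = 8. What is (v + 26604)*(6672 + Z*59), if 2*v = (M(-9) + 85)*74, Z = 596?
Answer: 1256962620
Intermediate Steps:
v = 3441 (v = ((8 + 85)*74)/2 = (93*74)/2 = (½)*6882 = 3441)
(v + 26604)*(6672 + Z*59) = (3441 + 26604)*(6672 + 596*59) = 30045*(6672 + 35164) = 30045*41836 = 1256962620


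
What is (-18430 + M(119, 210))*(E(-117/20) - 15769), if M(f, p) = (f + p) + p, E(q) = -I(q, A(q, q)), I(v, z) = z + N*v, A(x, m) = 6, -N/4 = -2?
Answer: 1406966131/5 ≈ 2.8139e+8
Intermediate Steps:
N = 8 (N = -4*(-2) = 8)
I(v, z) = z + 8*v
E(q) = -6 - 8*q (E(q) = -(6 + 8*q) = -6 - 8*q)
M(f, p) = f + 2*p
(-18430 + M(119, 210))*(E(-117/20) - 15769) = (-18430 + (119 + 2*210))*((-6 - (-936)/20) - 15769) = (-18430 + (119 + 420))*((-6 - (-936)/20) - 15769) = (-18430 + 539)*((-6 - 8*(-117/20)) - 15769) = -17891*((-6 + 234/5) - 15769) = -17891*(204/5 - 15769) = -17891*(-78641/5) = 1406966131/5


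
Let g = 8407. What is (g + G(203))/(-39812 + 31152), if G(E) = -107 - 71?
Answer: -8229/8660 ≈ -0.95023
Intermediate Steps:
G(E) = -178
(g + G(203))/(-39812 + 31152) = (8407 - 178)/(-39812 + 31152) = 8229/(-8660) = 8229*(-1/8660) = -8229/8660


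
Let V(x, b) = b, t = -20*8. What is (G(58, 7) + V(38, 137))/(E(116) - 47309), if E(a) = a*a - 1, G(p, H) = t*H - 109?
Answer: 546/16927 ≈ 0.032256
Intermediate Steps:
t = -160
G(p, H) = -109 - 160*H (G(p, H) = -160*H - 109 = -109 - 160*H)
E(a) = -1 + a**2 (E(a) = a**2 - 1 = -1 + a**2)
(G(58, 7) + V(38, 137))/(E(116) - 47309) = ((-109 - 160*7) + 137)/((-1 + 116**2) - 47309) = ((-109 - 1120) + 137)/((-1 + 13456) - 47309) = (-1229 + 137)/(13455 - 47309) = -1092/(-33854) = -1092*(-1/33854) = 546/16927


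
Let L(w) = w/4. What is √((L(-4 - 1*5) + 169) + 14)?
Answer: √723/2 ≈ 13.444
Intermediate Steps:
L(w) = w/4 (L(w) = w*(¼) = w/4)
√((L(-4 - 1*5) + 169) + 14) = √(((-4 - 1*5)/4 + 169) + 14) = √(((-4 - 5)/4 + 169) + 14) = √(((¼)*(-9) + 169) + 14) = √((-9/4 + 169) + 14) = √(667/4 + 14) = √(723/4) = √723/2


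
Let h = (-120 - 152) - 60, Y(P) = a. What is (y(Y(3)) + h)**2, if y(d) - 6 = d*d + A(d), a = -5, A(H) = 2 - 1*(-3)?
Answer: 87616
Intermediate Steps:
A(H) = 5 (A(H) = 2 + 3 = 5)
Y(P) = -5
h = -332 (h = -272 - 60 = -332)
y(d) = 11 + d**2 (y(d) = 6 + (d*d + 5) = 6 + (d**2 + 5) = 6 + (5 + d**2) = 11 + d**2)
(y(Y(3)) + h)**2 = ((11 + (-5)**2) - 332)**2 = ((11 + 25) - 332)**2 = (36 - 332)**2 = (-296)**2 = 87616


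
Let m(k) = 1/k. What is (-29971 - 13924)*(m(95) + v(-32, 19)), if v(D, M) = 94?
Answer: -78405249/19 ≈ -4.1266e+6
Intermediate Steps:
(-29971 - 13924)*(m(95) + v(-32, 19)) = (-29971 - 13924)*(1/95 + 94) = -43895*(1/95 + 94) = -43895*8931/95 = -78405249/19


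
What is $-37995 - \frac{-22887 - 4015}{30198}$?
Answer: $- \frac{573673054}{15099} \approx -37994.0$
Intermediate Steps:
$-37995 - \frac{-22887 - 4015}{30198} = -37995 - \left(-26902\right) \frac{1}{30198} = -37995 - - \frac{13451}{15099} = -37995 + \frac{13451}{15099} = - \frac{573673054}{15099}$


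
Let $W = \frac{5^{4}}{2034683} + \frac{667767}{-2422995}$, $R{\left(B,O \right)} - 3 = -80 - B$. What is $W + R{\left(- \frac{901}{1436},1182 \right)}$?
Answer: $- \frac{180876624099399477}{2359839464100020} \approx -76.648$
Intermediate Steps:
$R{\left(B,O \right)} = -77 - B$ ($R{\left(B,O \right)} = 3 - \left(80 + B\right) = -77 - B$)
$W = - \frac{452393263662}{1643342245195}$ ($W = 625 \cdot \frac{1}{2034683} + 667767 \left(- \frac{1}{2422995}\right) = \frac{625}{2034683} - \frac{222589}{807665} = - \frac{452393263662}{1643342245195} \approx -0.27529$)
$W + R{\left(- \frac{901}{1436},1182 \right)} = - \frac{452393263662}{1643342245195} - \left(77 - \frac{901}{1436}\right) = - \frac{452393263662}{1643342245195} - \frac{109671}{1436} = - \frac{180876624099399477}{2359839464100020}$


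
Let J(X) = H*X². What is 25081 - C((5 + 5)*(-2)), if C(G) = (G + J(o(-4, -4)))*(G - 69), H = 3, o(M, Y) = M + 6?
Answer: 24369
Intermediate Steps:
o(M, Y) = 6 + M
J(X) = 3*X²
C(G) = (-69 + G)*(12 + G) (C(G) = (G + 3*(6 - 4)²)*(G - 69) = (G + 3*2²)*(-69 + G) = (G + 3*4)*(-69 + G) = (G + 12)*(-69 + G) = (12 + G)*(-69 + G) = (-69 + G)*(12 + G))
25081 - C((5 + 5)*(-2)) = 25081 - (-828 + ((5 + 5)*(-2))² - 57*(5 + 5)*(-2)) = 25081 - (-828 + (10*(-2))² - 570*(-2)) = 25081 - (-828 + (-20)² - 57*(-20)) = 25081 - (-828 + 400 + 1140) = 25081 - 1*712 = 25081 - 712 = 24369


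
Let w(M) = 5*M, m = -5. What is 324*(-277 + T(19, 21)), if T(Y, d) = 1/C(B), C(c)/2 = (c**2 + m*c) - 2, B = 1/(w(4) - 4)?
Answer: -17694180/197 ≈ -89818.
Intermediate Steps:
B = 1/16 (B = 1/(5*4 - 4) = 1/(20 - 4) = 1/16 ≈ 0.062500)
C(c) = -4 - 10*c + 2*c**2 (C(c) = 2*((c**2 - 5*c) - 2) = 2*(-2 + c**2 - 5*c) = -4 - 10*c + 2*c**2)
T(Y, d) = -128/591 (T(Y, d) = 1/(-4 - 10*1/16 + 2*(1/16)**2) = 1/(-4 - 5/8 + 2*(1/256)) = 1/(-4 - 5/8 + 1/128) = 1/(-591/128) = -128/591)
324*(-277 + T(19, 21)) = 324*(-277 - 128/591) = 324*(-163835/591) = -17694180/197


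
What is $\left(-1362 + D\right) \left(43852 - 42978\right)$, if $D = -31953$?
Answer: $-29117310$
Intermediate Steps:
$\left(-1362 + D\right) \left(43852 - 42978\right) = \left(-1362 - 31953\right) \left(43852 - 42978\right) = \left(-33315\right) 874 = -29117310$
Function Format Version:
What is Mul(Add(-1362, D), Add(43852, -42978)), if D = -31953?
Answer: -29117310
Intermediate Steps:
Mul(Add(-1362, D), Add(43852, -42978)) = Mul(Add(-1362, -31953), Add(43852, -42978)) = Mul(-33315, 874) = -29117310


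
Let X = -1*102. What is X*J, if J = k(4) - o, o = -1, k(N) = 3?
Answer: -408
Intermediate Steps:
X = -102
J = 4 (J = 3 - 1*(-1) = 3 + 1 = 4)
X*J = -102*4 = -408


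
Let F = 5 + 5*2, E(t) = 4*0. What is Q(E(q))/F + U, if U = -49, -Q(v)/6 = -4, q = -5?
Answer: -237/5 ≈ -47.400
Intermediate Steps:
E(t) = 0
Q(v) = 24 (Q(v) = -6*(-4) = 24)
F = 15 (F = 5 + 10 = 15)
Q(E(q))/F + U = 24/15 - 49 = (1/15)*24 - 49 = 8/5 - 49 = -237/5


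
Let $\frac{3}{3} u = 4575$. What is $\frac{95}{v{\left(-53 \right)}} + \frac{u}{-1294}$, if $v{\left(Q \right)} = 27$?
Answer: $- \frac{595}{34938} \approx -0.01703$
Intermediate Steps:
$u = 4575$
$\frac{95}{v{\left(-53 \right)}} + \frac{u}{-1294} = \frac{95}{27} + \frac{4575}{-1294} = 95 \cdot \frac{1}{27} + 4575 \left(- \frac{1}{1294}\right) = \frac{95}{27} - \frac{4575}{1294} = - \frac{595}{34938}$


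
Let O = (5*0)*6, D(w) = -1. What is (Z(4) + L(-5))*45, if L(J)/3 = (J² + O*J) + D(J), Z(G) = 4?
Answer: 3420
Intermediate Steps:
O = 0 (O = 0*6 = 0)
L(J) = -3 + 3*J² (L(J) = 3*((J² + 0*J) - 1) = 3*((J² + 0) - 1) = 3*(J² - 1) = 3*(-1 + J²) = -3 + 3*J²)
(Z(4) + L(-5))*45 = (4 + (-3 + 3*(-5)²))*45 = (4 + (-3 + 3*25))*45 = (4 + (-3 + 75))*45 = (4 + 72)*45 = 76*45 = 3420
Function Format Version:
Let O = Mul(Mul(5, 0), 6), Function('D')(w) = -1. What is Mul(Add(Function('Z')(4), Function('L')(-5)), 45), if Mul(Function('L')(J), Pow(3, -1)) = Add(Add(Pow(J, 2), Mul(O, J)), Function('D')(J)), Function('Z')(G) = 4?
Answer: 3420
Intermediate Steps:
O = 0 (O = Mul(0, 6) = 0)
Function('L')(J) = Add(-3, Mul(3, Pow(J, 2))) (Function('L')(J) = Mul(3, Add(Add(Pow(J, 2), Mul(0, J)), -1)) = Mul(3, Add(Add(Pow(J, 2), 0), -1)) = Mul(3, Add(Pow(J, 2), -1)) = Mul(3, Add(-1, Pow(J, 2))) = Add(-3, Mul(3, Pow(J, 2))))
Mul(Add(Function('Z')(4), Function('L')(-5)), 45) = Mul(Add(4, Add(-3, Mul(3, Pow(-5, 2)))), 45) = Mul(Add(4, Add(-3, Mul(3, 25))), 45) = Mul(Add(4, Add(-3, 75)), 45) = Mul(Add(4, 72), 45) = Mul(76, 45) = 3420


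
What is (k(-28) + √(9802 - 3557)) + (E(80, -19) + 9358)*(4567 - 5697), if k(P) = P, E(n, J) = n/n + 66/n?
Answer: -42306521/4 + √6245 ≈ -1.0577e+7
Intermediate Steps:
E(n, J) = 1 + 66/n
(k(-28) + √(9802 - 3557)) + (E(80, -19) + 9358)*(4567 - 5697) = (-28 + √(9802 - 3557)) + ((66 + 80)/80 + 9358)*(4567 - 5697) = (-28 + √6245) + ((1/80)*146 + 9358)*(-1130) = (-28 + √6245) + (73/40 + 9358)*(-1130) = (-28 + √6245) + (374393/40)*(-1130) = (-28 + √6245) - 42306409/4 = -42306521/4 + √6245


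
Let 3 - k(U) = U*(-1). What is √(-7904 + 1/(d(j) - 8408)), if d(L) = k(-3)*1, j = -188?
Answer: I*√139692262966/4204 ≈ 88.904*I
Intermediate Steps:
k(U) = 3 + U (k(U) = 3 - U*(-1) = 3 - (-1)*U = 3 + U)
d(L) = 0 (d(L) = (3 - 3)*1 = 0*1 = 0)
√(-7904 + 1/(d(j) - 8408)) = √(-7904 + 1/(0 - 8408)) = √(-7904 + 1/(-8408)) = √(-7904 - 1/8408) = √(-66456833/8408) = I*√139692262966/4204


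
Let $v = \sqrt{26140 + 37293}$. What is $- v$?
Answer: $- \sqrt{63433} \approx -251.86$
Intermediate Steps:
$v = \sqrt{63433} \approx 251.86$
$- v = - \sqrt{63433}$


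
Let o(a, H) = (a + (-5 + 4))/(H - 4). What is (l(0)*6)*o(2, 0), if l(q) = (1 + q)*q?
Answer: 0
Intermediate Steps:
o(a, H) = (-1 + a)/(-4 + H) (o(a, H) = (a - 1)/(-4 + H) = (-1 + a)/(-4 + H))
l(q) = q*(1 + q)
(l(0)*6)*o(2, 0) = ((0*(1 + 0))*6)*((-1 + 2)/(-4 + 0)) = ((0*1)*6)*(1/(-4)) = (0*6)*(-¼*1) = 0*(-¼) = 0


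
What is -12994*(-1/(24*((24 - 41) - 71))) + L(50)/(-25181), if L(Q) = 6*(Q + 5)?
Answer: -163949437/26591136 ≈ -6.1656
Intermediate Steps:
L(Q) = 30 + 6*Q (L(Q) = 6*(5 + Q) = 30 + 6*Q)
-12994*(-1/(24*((24 - 41) - 71))) + L(50)/(-25181) = -12994*(-1/(24*((24 - 41) - 71))) + (30 + 6*50)/(-25181) = -12994*(-1/(24*(-17 - 71))) + (30 + 300)*(-1/25181) = -12994/((-88*(-24))) + 330*(-1/25181) = -12994/2112 - 330/25181 = -12994*1/2112 - 330/25181 = -6497/1056 - 330/25181 = -163949437/26591136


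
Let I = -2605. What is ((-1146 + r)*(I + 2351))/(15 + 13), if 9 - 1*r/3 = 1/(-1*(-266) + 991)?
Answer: 29772737/2933 ≈ 10151.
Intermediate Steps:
r = 11312/419 (r = 27 - 3/(-1*(-266) + 991) = 27 - 3/(266 + 991) = 27 - 3/1257 = 27 - 3*1/1257 = 27 - 1/419 = 11312/419 ≈ 26.998)
((-1146 + r)*(I + 2351))/(15 + 13) = ((-1146 + 11312/419)*(-2605 + 2351))/(15 + 13) = -468862/419*(-254)/28 = (119090948/419)*(1/28) = 29772737/2933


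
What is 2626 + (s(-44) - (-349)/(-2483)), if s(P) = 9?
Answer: 6542356/2483 ≈ 2634.9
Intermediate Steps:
2626 + (s(-44) - (-349)/(-2483)) = 2626 + (9 - (-349)/(-2483)) = 2626 + (9 - (-349)*(-1)/2483) = 2626 + (9 - 1*349/2483) = 2626 + (9 - 349/2483) = 2626 + 21998/2483 = 6542356/2483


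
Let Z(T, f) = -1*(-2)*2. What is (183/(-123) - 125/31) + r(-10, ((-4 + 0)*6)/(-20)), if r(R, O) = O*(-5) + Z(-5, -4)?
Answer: -9558/1271 ≈ -7.5201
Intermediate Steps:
Z(T, f) = 4 (Z(T, f) = 2*2 = 4)
r(R, O) = 4 - 5*O (r(R, O) = O*(-5) + 4 = -5*O + 4 = 4 - 5*O)
(183/(-123) - 125/31) + r(-10, ((-4 + 0)*6)/(-20)) = (183/(-123) - 125/31) + (4 - 5*(-4 + 0)*6/(-20)) = (183*(-1/123) - 125*1/31) + (4 - 5*(-4*6)*(-1)/20) = (-61/41 - 125/31) + (4 - (-120)*(-1)/20) = -7016/1271 + (4 - 5*6/5) = -7016/1271 + (4 - 6) = -7016/1271 - 2 = -9558/1271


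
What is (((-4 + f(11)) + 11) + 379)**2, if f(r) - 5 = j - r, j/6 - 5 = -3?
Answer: 153664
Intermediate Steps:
j = 12 (j = 30 + 6*(-3) = 30 - 18 = 12)
f(r) = 17 - r (f(r) = 5 + (12 - r) = 17 - r)
(((-4 + f(11)) + 11) + 379)**2 = (((-4 + (17 - 1*11)) + 11) + 379)**2 = (((-4 + (17 - 11)) + 11) + 379)**2 = (((-4 + 6) + 11) + 379)**2 = ((2 + 11) + 379)**2 = (13 + 379)**2 = 392**2 = 153664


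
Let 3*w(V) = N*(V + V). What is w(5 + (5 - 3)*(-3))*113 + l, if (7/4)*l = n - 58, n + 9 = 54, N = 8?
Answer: -12812/21 ≈ -610.10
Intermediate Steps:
w(V) = 16*V/3 (w(V) = (8*(V + V))/3 = (8*(2*V))/3 = (16*V)/3 = 16*V/3)
n = 45 (n = -9 + 54 = 45)
l = -52/7 (l = 4*(45 - 58)/7 = (4/7)*(-13) = -52/7 ≈ -7.4286)
w(5 + (5 - 3)*(-3))*113 + l = (16*(5 + (5 - 3)*(-3))/3)*113 - 52/7 = (16*(5 + 2*(-3))/3)*113 - 52/7 = (16*(5 - 6)/3)*113 - 52/7 = ((16/3)*(-1))*113 - 52/7 = -16/3*113 - 52/7 = -1808/3 - 52/7 = -12812/21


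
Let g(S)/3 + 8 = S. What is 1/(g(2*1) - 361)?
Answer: -1/379 ≈ -0.0026385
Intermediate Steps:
g(S) = -24 + 3*S
1/(g(2*1) - 361) = 1/((-24 + 3*(2*1)) - 361) = 1/((-24 + 3*2) - 361) = 1/((-24 + 6) - 361) = 1/(-18 - 361) = 1/(-379) = -1/379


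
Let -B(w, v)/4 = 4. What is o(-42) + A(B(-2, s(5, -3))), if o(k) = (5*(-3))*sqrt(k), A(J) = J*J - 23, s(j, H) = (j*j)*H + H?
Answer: 233 - 15*I*sqrt(42) ≈ 233.0 - 97.211*I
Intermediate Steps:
s(j, H) = H + H*j**2 (s(j, H) = j**2*H + H = H*j**2 + H = H + H*j**2)
B(w, v) = -16 (B(w, v) = -4*4 = -16)
A(J) = -23 + J**2 (A(J) = J**2 - 23 = -23 + J**2)
o(k) = -15*sqrt(k)
o(-42) + A(B(-2, s(5, -3))) = -15*I*sqrt(42) + (-23 + (-16)**2) = -15*I*sqrt(42) + (-23 + 256) = -15*I*sqrt(42) + 233 = 233 - 15*I*sqrt(42)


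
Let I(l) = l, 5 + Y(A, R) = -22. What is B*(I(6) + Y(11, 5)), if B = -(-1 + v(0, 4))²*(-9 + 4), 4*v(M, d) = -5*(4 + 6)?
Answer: -76545/4 ≈ -19136.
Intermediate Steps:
Y(A, R) = -27 (Y(A, R) = -5 - 22 = -27)
v(M, d) = -25/2 (v(M, d) = (-5*(4 + 6))/4 = (-5*10)/4 = (¼)*(-50) = -25/2)
B = 3645/4 (B = -(-1 - 25/2)²*(-9 + 4) = -(-27/2)²*(-5) = -729*(-5)/4 = -1*(-3645/4) = 3645/4 ≈ 911.25)
B*(I(6) + Y(11, 5)) = 3645*(6 - 27)/4 = (3645/4)*(-21) = -76545/4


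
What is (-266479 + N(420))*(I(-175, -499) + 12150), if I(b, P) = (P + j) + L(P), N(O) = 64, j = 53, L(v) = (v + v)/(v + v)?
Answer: -3118387575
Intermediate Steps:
L(v) = 1 (L(v) = (2*v)/((2*v)) = (2*v)*(1/(2*v)) = 1)
I(b, P) = 54 + P (I(b, P) = (P + 53) + 1 = (53 + P) + 1 = 54 + P)
(-266479 + N(420))*(I(-175, -499) + 12150) = (-266479 + 64)*((54 - 499) + 12150) = -266415*(-445 + 12150) = -266415*11705 = -3118387575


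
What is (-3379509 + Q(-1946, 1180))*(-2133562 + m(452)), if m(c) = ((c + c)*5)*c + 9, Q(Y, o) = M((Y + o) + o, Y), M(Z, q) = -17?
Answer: 305891036838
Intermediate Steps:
Q(Y, o) = -17
m(c) = 9 + 10*c² (m(c) = ((2*c)*5)*c + 9 = (10*c)*c + 9 = 10*c² + 9 = 9 + 10*c²)
(-3379509 + Q(-1946, 1180))*(-2133562 + m(452)) = (-3379509 - 17)*(-2133562 + (9 + 10*452²)) = -3379526*(-2133562 + (9 + 10*204304)) = -3379526*(-2133562 + (9 + 2043040)) = -3379526*(-2133562 + 2043049) = -3379526*(-90513) = 305891036838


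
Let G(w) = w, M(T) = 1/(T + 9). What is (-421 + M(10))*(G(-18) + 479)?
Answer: -3687078/19 ≈ -1.9406e+5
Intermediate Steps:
M(T) = 1/(9 + T)
(-421 + M(10))*(G(-18) + 479) = (-421 + 1/(9 + 10))*(-18 + 479) = (-421 + 1/19)*461 = -7998/19*461 = -3687078/19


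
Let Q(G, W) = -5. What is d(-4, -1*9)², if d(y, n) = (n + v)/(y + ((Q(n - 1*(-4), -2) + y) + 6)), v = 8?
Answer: 1/49 ≈ 0.020408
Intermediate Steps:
d(y, n) = (8 + n)/(1 + 2*y) (d(y, n) = (n + 8)/(y + ((-5 + y) + 6)) = (8 + n)/(y + (1 + y)) = (8 + n)/(1 + 2*y))
d(-4, -1*9)² = ((8 - 1*9)/(1 + 2*(-4)))² = ((8 - 9)/(1 - 8))² = (-1/(-7))² = (-⅐*(-1))² = (⅐)² = 1/49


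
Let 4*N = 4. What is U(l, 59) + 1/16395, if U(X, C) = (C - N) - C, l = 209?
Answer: -16394/16395 ≈ -0.99994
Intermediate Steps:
N = 1 (N = (¼)*4 = 1)
U(X, C) = -1 (U(X, C) = (C - 1*1) - C = (C - 1) - C = (-1 + C) - C = -1)
U(l, 59) + 1/16395 = -1 + 1/16395 = -16394/16395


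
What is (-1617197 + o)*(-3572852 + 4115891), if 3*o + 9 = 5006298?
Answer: 28002349074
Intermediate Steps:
o = 1668763 (o = -3 + (⅓)*5006298 = -3 + 1668766 = 1668763)
(-1617197 + o)*(-3572852 + 4115891) = (-1617197 + 1668763)*(-3572852 + 4115891) = 51566*543039 = 28002349074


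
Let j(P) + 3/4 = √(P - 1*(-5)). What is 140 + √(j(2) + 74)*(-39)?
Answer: 140 - 39*√(293 + 4*√7)/2 ≈ -199.76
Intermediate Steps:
j(P) = -¾ + √(5 + P) (j(P) = -¾ + √(P - 1*(-5)) = -¾ + √(P + 5) = -¾ + √(5 + P))
140 + √(j(2) + 74)*(-39) = 140 + √((-¾ + √(5 + 2)) + 74)*(-39) = 140 + √((-¾ + √7) + 74)*(-39) = 140 + √(293/4 + √7)*(-39) = 140 - 39*√(293/4 + √7)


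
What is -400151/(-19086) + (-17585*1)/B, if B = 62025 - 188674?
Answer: 51014351309/2417222814 ≈ 21.105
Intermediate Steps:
B = -126649
-400151/(-19086) + (-17585*1)/B = -400151/(-19086) - 17585*1/(-126649) = -400151*(-1/19086) - 17585*(-1/126649) = 400151/19086 + 17585/126649 = 51014351309/2417222814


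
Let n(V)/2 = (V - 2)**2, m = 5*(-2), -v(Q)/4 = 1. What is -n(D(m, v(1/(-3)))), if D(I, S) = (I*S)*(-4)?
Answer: -52488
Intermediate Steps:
v(Q) = -4 (v(Q) = -4*1 = -4)
m = -10
D(I, S) = -4*I*S
n(V) = 2*(-2 + V)**2 (n(V) = 2*(V - 2)**2 = 2*(-2 + V)**2)
-n(D(m, v(1/(-3)))) = -2*(-2 - 4*(-10)*(-4))**2 = -2*(-2 - 160)**2 = -2*(-162)**2 = -2*26244 = -1*52488 = -52488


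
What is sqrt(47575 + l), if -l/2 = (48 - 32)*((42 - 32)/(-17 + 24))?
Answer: sqrt(2328935)/7 ≈ 218.01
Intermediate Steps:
l = -320/7 (l = -2*(48 - 32)*(42 - 32)/(-17 + 24) = -32*10/7 = -2*160/7 = -320/7 ≈ -45.714)
sqrt(47575 + l) = sqrt(47575 - 320/7) = sqrt(332705/7) = sqrt(2328935)/7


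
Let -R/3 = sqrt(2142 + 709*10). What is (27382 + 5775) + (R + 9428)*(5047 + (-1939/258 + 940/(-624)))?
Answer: 26569948846/559 - 33794757*sqrt(577)/559 ≈ 4.6079e+7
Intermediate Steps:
R = -12*sqrt(577) (R = -3*sqrt(2142 + 709*10) = -3*sqrt(2142 + 7090) = -12*sqrt(577) ≈ -288.25)
(27382 + 5775) + (R + 9428)*(5047 + (-1939/258 + 940/(-624))) = (27382 + 5775) + (-12*sqrt(577) + 9428)*(5047 + (-1939/258 + 940/(-624))) = 33157 + (9428 - 12*sqrt(577))*(5047 + (-1939*1/258 + 940*(-1/624))) = 33157 + (9428 - 12*sqrt(577))*(5047 + (-1939/258 - 235/156)) = 33157 + (9428 - 12*sqrt(577))*(5047 - 20173/2236) = 33157 + (9428 - 12*sqrt(577))*(11264919/2236) = 33157 + (26551414083/559 - 33794757*sqrt(577)/559) = 26569948846/559 - 33794757*sqrt(577)/559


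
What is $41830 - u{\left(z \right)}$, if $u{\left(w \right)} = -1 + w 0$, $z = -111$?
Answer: $41831$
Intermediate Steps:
$u{\left(w \right)} = -1$ ($u{\left(w \right)} = -1 + 0 = -1$)
$41830 - u{\left(z \right)} = 41830 - -1 = 41830 + 1 = 41831$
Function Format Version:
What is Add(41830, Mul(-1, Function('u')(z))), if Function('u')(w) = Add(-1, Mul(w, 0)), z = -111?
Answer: 41831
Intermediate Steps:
Function('u')(w) = -1 (Function('u')(w) = Add(-1, 0) = -1)
Add(41830, Mul(-1, Function('u')(z))) = Add(41830, Mul(-1, -1)) = Add(41830, 1) = 41831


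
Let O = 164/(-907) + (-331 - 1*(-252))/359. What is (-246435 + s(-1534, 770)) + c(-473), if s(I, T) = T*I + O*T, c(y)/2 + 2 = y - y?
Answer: -464951812777/325613 ≈ -1.4279e+6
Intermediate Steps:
O = -130529/325613 (O = 164*(-1/907) + (-331 + 252)*(1/359) = -164/907 - 79*1/359 = -164/907 - 79/359 = -130529/325613 ≈ -0.40087)
c(y) = -4 (c(y) = -4 + 2*(y - y) = -4 + 2*0 = -4 + 0 = -4)
s(I, T) = -130529*T/325613 + I*T (s(I, T) = T*I - 130529*T/325613 = I*T - 130529*T/325613 = -130529*T/325613 + I*T)
(-246435 + s(-1534, 770)) + c(-473) = (-246435 + (1/325613)*770*(-130529 + 325613*(-1534))) - 4 = (-246435 + (1/325613)*770*(-130529 - 499490342)) - 4 = (-246435 + (1/325613)*770*(-499620871)) - 4 = (-246435 - 384708070670/325613) - 4 = -464950510325/325613 - 4 = -464951812777/325613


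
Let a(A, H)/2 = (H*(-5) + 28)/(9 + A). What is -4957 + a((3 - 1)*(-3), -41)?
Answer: -14405/3 ≈ -4801.7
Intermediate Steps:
a(A, H) = 2*(28 - 5*H)/(9 + A) (a(A, H) = 2*((H*(-5) + 28)/(9 + A)) = 2*((-5*H + 28)/(9 + A)) = 2*((28 - 5*H)/(9 + A)) = 2*(28 - 5*H)/(9 + A))
-4957 + a((3 - 1)*(-3), -41) = -4957 + 2*(28 - 5*(-41))/(9 + (3 - 1)*(-3)) = -4957 + 2*(28 + 205)/(9 + 2*(-3)) = -4957 + 2*233/(9 - 6) = -4957 + 2*233/3 = -4957 + 2*(1/3)*233 = -4957 + 466/3 = -14405/3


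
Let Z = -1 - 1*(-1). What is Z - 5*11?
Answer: -55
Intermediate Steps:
Z = 0 (Z = -1 + 1 = 0)
Z - 5*11 = 0 - 5*11 = 0 - 55 = -55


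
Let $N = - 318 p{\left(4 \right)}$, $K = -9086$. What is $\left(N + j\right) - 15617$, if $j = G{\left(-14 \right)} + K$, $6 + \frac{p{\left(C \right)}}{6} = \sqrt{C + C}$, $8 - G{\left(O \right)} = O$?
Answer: $-13233 - 3816 \sqrt{2} \approx -18630.0$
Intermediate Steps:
$G{\left(O \right)} = 8 - O$
$p{\left(C \right)} = -36 + 6 \sqrt{2} \sqrt{C}$ ($p{\left(C \right)} = -36 + 6 \sqrt{C + C} = -36 + 6 \sqrt{2 C} = -36 + 6 \sqrt{2} \sqrt{C}$)
$N = 11448 - 3816 \sqrt{2}$ ($N = - 318 \left(-36 + 6 \sqrt{2} \sqrt{4}\right) = - 318 \left(-36 + 6 \sqrt{2} \cdot 2\right) = - 318 \left(-36 + 12 \sqrt{2}\right) = 11448 - 3816 \sqrt{2} \approx 6051.4$)
$j = -9064$ ($j = \left(8 - -14\right) - 9086 = \left(8 + 14\right) - 9086 = 22 - 9086 = -9064$)
$\left(N + j\right) - 15617 = \left(\left(11448 - 3816 \sqrt{2}\right) - 9064\right) - 15617 = \left(2384 - 3816 \sqrt{2}\right) - 15617 = -13233 - 3816 \sqrt{2}$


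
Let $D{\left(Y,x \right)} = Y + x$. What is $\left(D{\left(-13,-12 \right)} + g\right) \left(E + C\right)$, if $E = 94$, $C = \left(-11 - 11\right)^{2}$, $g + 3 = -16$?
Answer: $-25432$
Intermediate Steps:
$g = -19$ ($g = -3 - 16 = -19$)
$C = 484$ ($C = \left(-22\right)^{2} = 484$)
$\left(D{\left(-13,-12 \right)} + g\right) \left(E + C\right) = \left(\left(-13 - 12\right) - 19\right) \left(94 + 484\right) = \left(-25 - 19\right) 578 = \left(-44\right) 578 = -25432$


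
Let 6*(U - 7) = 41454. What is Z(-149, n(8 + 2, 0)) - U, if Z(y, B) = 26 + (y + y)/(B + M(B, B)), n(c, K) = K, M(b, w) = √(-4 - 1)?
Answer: -6890 + 298*I*√5/5 ≈ -6890.0 + 133.27*I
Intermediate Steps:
U = 6916 (U = 7 + (⅙)*41454 = 7 + 6909 = 6916)
M(b, w) = I*√5 (M(b, w) = √(-5) = I*√5)
Z(y, B) = 26 + 2*y/(B + I*√5) (Z(y, B) = 26 + (y + y)/(B + I*√5) = 26 + (2*y)/(B + I*√5) = 26 + 2*y/(B + I*√5))
Z(-149, n(8 + 2, 0)) - U = 2*(-149 + 13*0 + 13*I*√5)/(0 + I*√5) - 1*6916 = 2*(-149 + 0 + 13*I*√5)/((I*√5)) - 6916 = 2*(-I*√5/5)*(-149 + 13*I*√5) - 6916 = -2*I*√5*(-149 + 13*I*√5)/5 - 6916 = -6916 - 2*I*√5*(-149 + 13*I*√5)/5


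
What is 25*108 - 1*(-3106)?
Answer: 5806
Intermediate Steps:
25*108 - 1*(-3106) = 2700 + 3106 = 5806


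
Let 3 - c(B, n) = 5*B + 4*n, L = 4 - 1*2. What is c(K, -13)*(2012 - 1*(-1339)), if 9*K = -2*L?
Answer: 575255/3 ≈ 1.9175e+5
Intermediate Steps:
L = 2 (L = 4 - 2 = 2)
K = -4/9 (K = (-2*2)/9 = (1/9)*(-4) = -4/9 ≈ -0.44444)
c(B, n) = 3 - 5*B - 4*n (c(B, n) = 3 - (5*B + 4*n) = 3 - (4*n + 5*B) = 3 + (-5*B - 4*n) = 3 - 5*B - 4*n)
c(K, -13)*(2012 - 1*(-1339)) = (3 - 5*(-4/9) - 4*(-13))*(2012 - 1*(-1339)) = (3 + 20/9 + 52)*(2012 + 1339) = (515/9)*3351 = 575255/3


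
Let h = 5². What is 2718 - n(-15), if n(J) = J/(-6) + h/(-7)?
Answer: 38067/14 ≈ 2719.1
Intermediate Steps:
h = 25
n(J) = -25/7 - J/6 (n(J) = J/(-6) + 25/(-7) = J*(-⅙) + 25*(-⅐) = -J/6 - 25/7 = -25/7 - J/6)
2718 - n(-15) = 2718 - (-25/7 - ⅙*(-15)) = 2718 - (-25/7 + 5/2) = 2718 - 1*(-15/14) = 2718 + 15/14 = 38067/14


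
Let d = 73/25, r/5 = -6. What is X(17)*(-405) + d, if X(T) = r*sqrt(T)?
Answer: 73/25 + 12150*sqrt(17) ≈ 50099.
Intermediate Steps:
r = -30 (r = 5*(-6) = -30)
d = 73/25 (d = 73*(1/25) = 73/25 ≈ 2.9200)
X(T) = -30*sqrt(T)
X(17)*(-405) + d = -30*sqrt(17)*(-405) + 73/25 = 12150*sqrt(17) + 73/25 = 73/25 + 12150*sqrt(17)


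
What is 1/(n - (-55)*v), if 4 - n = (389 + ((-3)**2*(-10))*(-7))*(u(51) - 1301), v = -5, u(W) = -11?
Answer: 1/1336657 ≈ 7.4813e-7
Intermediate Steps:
n = 1336932 (n = 4 - (389 + ((-3)**2*(-10))*(-7))*(-11 - 1301) = 4 - (389 + (9*(-10))*(-7))*(-1312) = 4 - (389 - 90*(-7))*(-1312) = 4 - (389 + 630)*(-1312) = 4 - 1019*(-1312) = 4 - 1*(-1336928) = 4 + 1336928 = 1336932)
1/(n - (-55)*v) = 1/(1336932 - (-55)*(-5)) = 1/(1336932 - 1*275) = 1/(1336932 - 275) = 1/1336657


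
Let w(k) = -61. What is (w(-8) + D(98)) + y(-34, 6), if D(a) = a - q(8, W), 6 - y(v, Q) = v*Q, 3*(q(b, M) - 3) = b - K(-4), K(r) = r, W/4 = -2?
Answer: 240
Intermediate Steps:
W = -8 (W = 4*(-2) = -8)
q(b, M) = 13/3 + b/3 (q(b, M) = 3 + (b - 1*(-4))/3 = 3 + (b + 4)/3 = 3 + (4 + b)/3 = 3 + (4/3 + b/3) = 13/3 + b/3)
y(v, Q) = 6 - Q*v (y(v, Q) = 6 - v*Q = 6 - Q*v)
D(a) = -7 + a (D(a) = a - (13/3 + (⅓)*8) = a - (13/3 + 8/3) = a - 1*7 = a - 7 = -7 + a)
(w(-8) + D(98)) + y(-34, 6) = (-61 + (-7 + 98)) + (6 - 1*6*(-34)) = (-61 + 91) + (6 + 204) = 30 + 210 = 240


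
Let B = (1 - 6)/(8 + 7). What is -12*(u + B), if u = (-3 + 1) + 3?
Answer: -8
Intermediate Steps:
B = -1/3 (B = -5/15 = -5*1/15 = -1/3 ≈ -0.33333)
u = 1 (u = -2 + 3 = 1)
-12*(u + B) = -12*(1 - 1/3) = -12*2/3 = -8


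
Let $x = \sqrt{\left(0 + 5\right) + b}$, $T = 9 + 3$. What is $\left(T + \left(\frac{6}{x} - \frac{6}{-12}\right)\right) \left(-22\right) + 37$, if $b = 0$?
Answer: $-238 - \frac{132 \sqrt{5}}{5} \approx -297.03$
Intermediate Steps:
$T = 12$
$x = \sqrt{5}$ ($x = \sqrt{\left(0 + 5\right) + 0} = \sqrt{5 + 0} = \sqrt{5} \approx 2.2361$)
$\left(T + \left(\frac{6}{x} - \frac{6}{-12}\right)\right) \left(-22\right) + 37 = \left(12 - \left(- \frac{1}{2} - 6 \frac{\sqrt{5}}{5}\right)\right) \left(-22\right) + 37 = \left(12 + \left(\frac{6 \sqrt{5}}{5} + \frac{1}{2}\right)\right) \left(-22\right) + 37 = \left(12 + \left(\frac{1}{2} + \frac{6 \sqrt{5}}{5}\right)\right) \left(-22\right) + 37 = \left(\frac{25}{2} + \frac{6 \sqrt{5}}{5}\right) \left(-22\right) + 37 = \left(-275 - \frac{132 \sqrt{5}}{5}\right) + 37 = -238 - \frac{132 \sqrt{5}}{5}$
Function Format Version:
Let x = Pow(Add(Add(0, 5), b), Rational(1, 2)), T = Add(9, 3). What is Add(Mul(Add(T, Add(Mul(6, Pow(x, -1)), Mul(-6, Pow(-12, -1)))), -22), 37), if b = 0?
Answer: Add(-238, Mul(Rational(-132, 5), Pow(5, Rational(1, 2)))) ≈ -297.03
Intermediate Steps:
T = 12
x = Pow(5, Rational(1, 2)) (x = Pow(Add(Add(0, 5), 0), Rational(1, 2)) = Pow(Add(5, 0), Rational(1, 2)) = Pow(5, Rational(1, 2)) ≈ 2.2361)
Add(Mul(Add(T, Add(Mul(6, Pow(x, -1)), Mul(-6, Pow(-12, -1)))), -22), 37) = Add(Mul(Add(12, Add(Mul(6, Pow(Pow(5, Rational(1, 2)), -1)), Mul(-6, Pow(-12, -1)))), -22), 37) = Add(Mul(Add(12, Add(Mul(6, Mul(Rational(1, 5), Pow(5, Rational(1, 2)))), Mul(-6, Rational(-1, 12)))), -22), 37) = Add(Mul(Add(12, Add(Mul(Rational(6, 5), Pow(5, Rational(1, 2))), Rational(1, 2))), -22), 37) = Add(Mul(Add(12, Add(Rational(1, 2), Mul(Rational(6, 5), Pow(5, Rational(1, 2))))), -22), 37) = Add(Mul(Add(Rational(25, 2), Mul(Rational(6, 5), Pow(5, Rational(1, 2)))), -22), 37) = Add(Add(-275, Mul(Rational(-132, 5), Pow(5, Rational(1, 2)))), 37) = Add(-238, Mul(Rational(-132, 5), Pow(5, Rational(1, 2))))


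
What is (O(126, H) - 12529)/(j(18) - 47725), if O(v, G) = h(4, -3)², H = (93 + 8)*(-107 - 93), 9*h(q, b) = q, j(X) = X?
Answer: 1014833/3864267 ≈ 0.26262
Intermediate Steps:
h(q, b) = q/9
H = -20200 (H = 101*(-200) = -20200)
O(v, G) = 16/81 (O(v, G) = ((⅑)*4)² = (4/9)² = 16/81)
(O(126, H) - 12529)/(j(18) - 47725) = (16/81 - 12529)/(18 - 47725) = -1014833/81/(-47707) = -1014833/81*(-1/47707) = 1014833/3864267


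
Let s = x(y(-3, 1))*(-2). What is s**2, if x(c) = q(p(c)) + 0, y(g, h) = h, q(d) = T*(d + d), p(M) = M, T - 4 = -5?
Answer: 16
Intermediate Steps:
T = -1 (T = 4 - 5 = -1)
q(d) = -2*d (q(d) = -(d + d) = -2*d)
x(c) = -2*c (x(c) = -2*c + 0 = -2*c)
s = 4 (s = -2*1*(-2) = -2*(-2) = 4)
s**2 = 4**2 = 16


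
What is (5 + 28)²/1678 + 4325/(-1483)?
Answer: -5642363/2488474 ≈ -2.2674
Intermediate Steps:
(5 + 28)²/1678 + 4325/(-1483) = 33²*(1/1678) + 4325*(-1/1483) = 1089*(1/1678) - 4325/1483 = 1089/1678 - 4325/1483 = -5642363/2488474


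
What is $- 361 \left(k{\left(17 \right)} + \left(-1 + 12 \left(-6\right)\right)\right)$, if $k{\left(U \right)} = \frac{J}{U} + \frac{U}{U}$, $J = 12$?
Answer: $\frac{437532}{17} \approx 25737.0$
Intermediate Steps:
$k{\left(U \right)} = 1 + \frac{12}{U}$ ($k{\left(U \right)} = \frac{12}{U} + \frac{U}{U} = \frac{12}{U} + 1 = 1 + \frac{12}{U}$)
$- 361 \left(k{\left(17 \right)} + \left(-1 + 12 \left(-6\right)\right)\right) = - 361 \left(\frac{12 + 17}{17} + \left(-1 + 12 \left(-6\right)\right)\right) = - 361 \left(\frac{1}{17} \cdot 29 - 73\right) = - 361 \left(\frac{29}{17} - 73\right) = \left(-361\right) \left(- \frac{1212}{17}\right) = \frac{437532}{17}$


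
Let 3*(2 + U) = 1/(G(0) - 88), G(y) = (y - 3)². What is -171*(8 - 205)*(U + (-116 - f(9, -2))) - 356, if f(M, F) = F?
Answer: -308747021/79 ≈ -3.9082e+6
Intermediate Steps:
G(y) = (-3 + y)²
U = -475/237 (U = -2 + 1/(3*((-3 + 0)² - 88)) = -2 + 1/(3*((-3)² - 88)) = -2 + 1/(3*(9 - 88)) = -2 + (⅓)/(-79) = -2 + (⅓)*(-1/79) = -2 - 1/237 = -475/237 ≈ -2.0042)
-171*(8 - 205)*(U + (-116 - f(9, -2))) - 356 = -171*(8 - 205)*(-475/237 + (-116 - 1*(-2))) - 356 = -(-33687)*(-475/237 + (-116 + 2)) - 356 = -(-33687)*(-475/237 - 114) - 356 = -(-33687)*(-27493)/237 - 356 = -171*5416121/237 - 356 = -308718897/79 - 356 = -308747021/79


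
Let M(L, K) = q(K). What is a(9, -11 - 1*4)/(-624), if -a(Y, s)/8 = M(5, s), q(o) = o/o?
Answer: 1/78 ≈ 0.012821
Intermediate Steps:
q(o) = 1
M(L, K) = 1
a(Y, s) = -8 (a(Y, s) = -8*1 = -8)
a(9, -11 - 1*4)/(-624) = -8/(-624) = -8*(-1/624) = 1/78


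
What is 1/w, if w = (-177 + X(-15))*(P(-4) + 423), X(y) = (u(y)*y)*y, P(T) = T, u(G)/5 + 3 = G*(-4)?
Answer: 1/26794212 ≈ 3.7322e-8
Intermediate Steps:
u(G) = -15 - 20*G (u(G) = -15 + 5*(G*(-4)) = -15 + 5*(-4*G) = -15 - 20*G)
X(y) = y²*(-15 - 20*y) (X(y) = ((-15 - 20*y)*y)*y = (y*(-15 - 20*y))*y = y²*(-15 - 20*y))
w = 26794212 (w = (-177 + (-15)²*(-15 - 20*(-15)))*(-4 + 423) = (-177 + 225*(-15 + 300))*419 = (-177 + 225*285)*419 = (-177 + 64125)*419 = 63948*419 = 26794212)
1/w = 1/26794212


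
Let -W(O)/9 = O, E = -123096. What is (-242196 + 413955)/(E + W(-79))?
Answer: -57253/40795 ≈ -1.4034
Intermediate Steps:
W(O) = -9*O
(-242196 + 413955)/(E + W(-79)) = (-242196 + 413955)/(-123096 - 9*(-79)) = 171759/(-123096 + 711) = 171759/(-122385) = 171759*(-1/122385) = -57253/40795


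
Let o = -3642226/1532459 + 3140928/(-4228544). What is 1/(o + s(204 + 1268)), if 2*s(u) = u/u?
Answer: -202502197178/530456910189 ≈ -0.38175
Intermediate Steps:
o = -315854004389/101251098589 (o = -3642226*1/1532459 + 3140928*(-1/4228544) = -3642226/1532459 - 49077/66071 = -315854004389/101251098589 ≈ -3.1195)
s(u) = 1/2 (s(u) = (u/u)/2 = (1/2)*1 = 1/2)
1/(o + s(204 + 1268)) = 1/(-315854004389/101251098589 + 1/2) = 1/(-530456910189/202502197178) = -202502197178/530456910189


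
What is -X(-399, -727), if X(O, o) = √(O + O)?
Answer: -I*√798 ≈ -28.249*I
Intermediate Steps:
X(O, o) = √2*√O (X(O, o) = √(2*O) = √2*√O)
-X(-399, -727) = -√2*√(-399) = -√2*I*√399 = -I*√798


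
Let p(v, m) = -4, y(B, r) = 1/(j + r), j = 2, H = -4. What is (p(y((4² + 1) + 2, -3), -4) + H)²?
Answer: 64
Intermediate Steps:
y(B, r) = 1/(2 + r)
(p(y((4² + 1) + 2, -3), -4) + H)² = (-4 - 4)² = (-8)² = 64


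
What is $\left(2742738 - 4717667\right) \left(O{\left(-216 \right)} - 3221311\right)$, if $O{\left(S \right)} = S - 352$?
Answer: $6362982271591$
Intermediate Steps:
$O{\left(S \right)} = -352 + S$ ($O{\left(S \right)} = S - 352 = -352 + S$)
$\left(2742738 - 4717667\right) \left(O{\left(-216 \right)} - 3221311\right) = \left(2742738 - 4717667\right) \left(\left(-352 - 216\right) - 3221311\right) = - 1974929 \left(-568 - 3221311\right) = \left(-1974929\right) \left(-3221879\right) = 6362982271591$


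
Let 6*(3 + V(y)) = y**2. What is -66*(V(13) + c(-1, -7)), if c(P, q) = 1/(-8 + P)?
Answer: -4961/3 ≈ -1653.7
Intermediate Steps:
V(y) = -3 + y**2/6
-66*(V(13) + c(-1, -7)) = -66*((-3 + (1/6)*13**2) + 1/(-8 - 1)) = -66*((-3 + (1/6)*169) + 1/(-9)) = -66*((-3 + 169/6) - 1/9) = -66*(151/6 - 1/9) = -66*451/18 = -4961/3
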